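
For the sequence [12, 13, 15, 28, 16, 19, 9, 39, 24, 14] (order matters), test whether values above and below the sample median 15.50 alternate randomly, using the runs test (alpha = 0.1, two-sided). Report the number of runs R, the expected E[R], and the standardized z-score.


Step 1: Compute median = 15.50; label A = above, B = below.
Labels in order: BBBAAABAAB  (n_A = 5, n_B = 5)
Step 2: Count runs R = 5.
Step 3: Under H0 (random ordering), E[R] = 2*n_A*n_B/(n_A+n_B) + 1 = 2*5*5/10 + 1 = 6.0000.
        Var[R] = 2*n_A*n_B*(2*n_A*n_B - n_A - n_B) / ((n_A+n_B)^2 * (n_A+n_B-1)) = 2000/900 = 2.2222.
        SD[R] = 1.4907.
Step 4: Continuity-corrected z = (R + 0.5 - E[R]) / SD[R] = (5 + 0.5 - 6.0000) / 1.4907 = -0.3354.
Step 5: Two-sided p-value via normal approximation = 2*(1 - Phi(|z|)) = 0.737316.
Step 6: alpha = 0.1. fail to reject H0.

R = 5, z = -0.3354, p = 0.737316, fail to reject H0.


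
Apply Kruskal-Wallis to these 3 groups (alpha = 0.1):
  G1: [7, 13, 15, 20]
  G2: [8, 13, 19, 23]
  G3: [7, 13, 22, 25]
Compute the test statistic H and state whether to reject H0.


Step 1: Combine all N = 12 observations and assign midranks.
sorted (value, group, rank): (7,G1,1.5), (7,G3,1.5), (8,G2,3), (13,G1,5), (13,G2,5), (13,G3,5), (15,G1,7), (19,G2,8), (20,G1,9), (22,G3,10), (23,G2,11), (25,G3,12)
Step 2: Sum ranks within each group.
R_1 = 22.5 (n_1 = 4)
R_2 = 27 (n_2 = 4)
R_3 = 28.5 (n_3 = 4)
Step 3: H = 12/(N(N+1)) * sum(R_i^2/n_i) - 3(N+1)
     = 12/(12*13) * (22.5^2/4 + 27^2/4 + 28.5^2/4) - 3*13
     = 0.076923 * 511.875 - 39
     = 0.375000.
Step 4: Ties present; correction factor C = 1 - 30/(12^3 - 12) = 0.982517. Corrected H = 0.375000 / 0.982517 = 0.381673.
Step 5: Under H0, H ~ chi^2(2); p-value = 0.826268.
Step 6: alpha = 0.1. fail to reject H0.

H = 0.3817, df = 2, p = 0.826268, fail to reject H0.


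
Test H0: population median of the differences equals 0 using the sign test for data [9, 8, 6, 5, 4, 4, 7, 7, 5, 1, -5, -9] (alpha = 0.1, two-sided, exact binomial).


Step 1: Discard zero differences. Original n = 12; n_eff = number of nonzero differences = 12.
Nonzero differences (with sign): +9, +8, +6, +5, +4, +4, +7, +7, +5, +1, -5, -9
Step 2: Count signs: positive = 10, negative = 2.
Step 3: Under H0: P(positive) = 0.5, so the number of positives S ~ Bin(12, 0.5).
Step 4: Two-sided exact p-value = sum of Bin(12,0.5) probabilities at or below the observed probability = 0.038574.
Step 5: alpha = 0.1. reject H0.

n_eff = 12, pos = 10, neg = 2, p = 0.038574, reject H0.


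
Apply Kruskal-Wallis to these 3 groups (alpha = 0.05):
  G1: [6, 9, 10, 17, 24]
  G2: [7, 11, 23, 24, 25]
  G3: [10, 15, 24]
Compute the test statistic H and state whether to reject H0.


Step 1: Combine all N = 13 observations and assign midranks.
sorted (value, group, rank): (6,G1,1), (7,G2,2), (9,G1,3), (10,G1,4.5), (10,G3,4.5), (11,G2,6), (15,G3,7), (17,G1,8), (23,G2,9), (24,G1,11), (24,G2,11), (24,G3,11), (25,G2,13)
Step 2: Sum ranks within each group.
R_1 = 27.5 (n_1 = 5)
R_2 = 41 (n_2 = 5)
R_3 = 22.5 (n_3 = 3)
Step 3: H = 12/(N(N+1)) * sum(R_i^2/n_i) - 3(N+1)
     = 12/(13*14) * (27.5^2/5 + 41^2/5 + 22.5^2/3) - 3*14
     = 0.065934 * 656.2 - 42
     = 1.265934.
Step 4: Ties present; correction factor C = 1 - 30/(13^3 - 13) = 0.986264. Corrected H = 1.265934 / 0.986264 = 1.283565.
Step 5: Under H0, H ~ chi^2(2); p-value = 0.526353.
Step 6: alpha = 0.05. fail to reject H0.

H = 1.2836, df = 2, p = 0.526353, fail to reject H0.


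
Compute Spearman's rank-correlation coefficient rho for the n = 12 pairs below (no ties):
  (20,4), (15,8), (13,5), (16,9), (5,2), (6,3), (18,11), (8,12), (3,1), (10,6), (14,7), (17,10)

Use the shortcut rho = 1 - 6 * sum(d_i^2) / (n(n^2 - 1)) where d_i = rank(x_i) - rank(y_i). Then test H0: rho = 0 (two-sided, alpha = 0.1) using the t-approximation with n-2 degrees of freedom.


Step 1: Rank x and y separately (midranks; no ties here).
rank(x): 20->12, 15->8, 13->6, 16->9, 5->2, 6->3, 18->11, 8->4, 3->1, 10->5, 14->7, 17->10
rank(y): 4->4, 8->8, 5->5, 9->9, 2->2, 3->3, 11->11, 12->12, 1->1, 6->6, 7->7, 10->10
Step 2: d_i = R_x(i) - R_y(i); compute d_i^2.
  (12-4)^2=64, (8-8)^2=0, (6-5)^2=1, (9-9)^2=0, (2-2)^2=0, (3-3)^2=0, (11-11)^2=0, (4-12)^2=64, (1-1)^2=0, (5-6)^2=1, (7-7)^2=0, (10-10)^2=0
sum(d^2) = 130.
Step 3: rho = 1 - 6*130 / (12*(12^2 - 1)) = 1 - 780/1716 = 0.545455.
Step 4: Under H0, t = rho * sqrt((n-2)/(1-rho^2)) = 2.0580 ~ t(10).
Step 5: Two-sided p-value from the t-distribution with 10 df = 0.066612.
Step 6: alpha = 0.1. reject H0.

rho = 0.5455, p = 0.066612, reject H0 at alpha = 0.1.


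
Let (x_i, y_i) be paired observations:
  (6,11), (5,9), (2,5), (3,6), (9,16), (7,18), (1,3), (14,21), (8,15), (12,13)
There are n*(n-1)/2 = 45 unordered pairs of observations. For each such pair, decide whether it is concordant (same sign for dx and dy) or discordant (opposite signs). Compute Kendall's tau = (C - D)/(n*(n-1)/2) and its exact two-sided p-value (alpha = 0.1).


Step 1: Enumerate the 45 unordered pairs (i,j) with i<j and classify each by sign(x_j-x_i) * sign(y_j-y_i).
  (1,2):dx=-1,dy=-2->C; (1,3):dx=-4,dy=-6->C; (1,4):dx=-3,dy=-5->C; (1,5):dx=+3,dy=+5->C
  (1,6):dx=+1,dy=+7->C; (1,7):dx=-5,dy=-8->C; (1,8):dx=+8,dy=+10->C; (1,9):dx=+2,dy=+4->C
  (1,10):dx=+6,dy=+2->C; (2,3):dx=-3,dy=-4->C; (2,4):dx=-2,dy=-3->C; (2,5):dx=+4,dy=+7->C
  (2,6):dx=+2,dy=+9->C; (2,7):dx=-4,dy=-6->C; (2,8):dx=+9,dy=+12->C; (2,9):dx=+3,dy=+6->C
  (2,10):dx=+7,dy=+4->C; (3,4):dx=+1,dy=+1->C; (3,5):dx=+7,dy=+11->C; (3,6):dx=+5,dy=+13->C
  (3,7):dx=-1,dy=-2->C; (3,8):dx=+12,dy=+16->C; (3,9):dx=+6,dy=+10->C; (3,10):dx=+10,dy=+8->C
  (4,5):dx=+6,dy=+10->C; (4,6):dx=+4,dy=+12->C; (4,7):dx=-2,dy=-3->C; (4,8):dx=+11,dy=+15->C
  (4,9):dx=+5,dy=+9->C; (4,10):dx=+9,dy=+7->C; (5,6):dx=-2,dy=+2->D; (5,7):dx=-8,dy=-13->C
  (5,8):dx=+5,dy=+5->C; (5,9):dx=-1,dy=-1->C; (5,10):dx=+3,dy=-3->D; (6,7):dx=-6,dy=-15->C
  (6,8):dx=+7,dy=+3->C; (6,9):dx=+1,dy=-3->D; (6,10):dx=+5,dy=-5->D; (7,8):dx=+13,dy=+18->C
  (7,9):dx=+7,dy=+12->C; (7,10):dx=+11,dy=+10->C; (8,9):dx=-6,dy=-6->C; (8,10):dx=-2,dy=-8->C
  (9,10):dx=+4,dy=-2->D
Step 2: C = 40, D = 5, total pairs = 45.
Step 3: tau = (C - D)/(n(n-1)/2) = (40 - 5)/45 = 0.777778.
Step 4: Exact two-sided p-value (enumerate n! = 3628800 permutations of y under H0): p = 0.000946.
Step 5: alpha = 0.1. reject H0.

tau_b = 0.7778 (C=40, D=5), p = 0.000946, reject H0.


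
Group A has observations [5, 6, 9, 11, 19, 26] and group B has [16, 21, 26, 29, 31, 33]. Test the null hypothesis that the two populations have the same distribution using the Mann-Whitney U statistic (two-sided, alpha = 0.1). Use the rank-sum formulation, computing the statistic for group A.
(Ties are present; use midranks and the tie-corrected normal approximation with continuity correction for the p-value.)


Step 1: Combine and sort all 12 observations; assign midranks.
sorted (value, group): (5,X), (6,X), (9,X), (11,X), (16,Y), (19,X), (21,Y), (26,X), (26,Y), (29,Y), (31,Y), (33,Y)
ranks: 5->1, 6->2, 9->3, 11->4, 16->5, 19->6, 21->7, 26->8.5, 26->8.5, 29->10, 31->11, 33->12
Step 2: Rank sum for X: R1 = 1 + 2 + 3 + 4 + 6 + 8.5 = 24.5.
Step 3: U_X = R1 - n1(n1+1)/2 = 24.5 - 6*7/2 = 24.5 - 21 = 3.5.
       U_Y = n1*n2 - U_X = 36 - 3.5 = 32.5.
Step 4: Ties are present, so use the tie-corrected normal approximation (with continuity correction) for the p-value.
Step 5: p-value = 0.024722; compare to alpha = 0.1. reject H0.

U_X = 3.5, p = 0.024722, reject H0 at alpha = 0.1.


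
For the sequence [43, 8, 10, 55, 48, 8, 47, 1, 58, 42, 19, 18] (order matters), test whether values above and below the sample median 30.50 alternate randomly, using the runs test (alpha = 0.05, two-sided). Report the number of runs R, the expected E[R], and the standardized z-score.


Step 1: Compute median = 30.50; label A = above, B = below.
Labels in order: ABBAABABAABB  (n_A = 6, n_B = 6)
Step 2: Count runs R = 8.
Step 3: Under H0 (random ordering), E[R] = 2*n_A*n_B/(n_A+n_B) + 1 = 2*6*6/12 + 1 = 7.0000.
        Var[R] = 2*n_A*n_B*(2*n_A*n_B - n_A - n_B) / ((n_A+n_B)^2 * (n_A+n_B-1)) = 4320/1584 = 2.7273.
        SD[R] = 1.6514.
Step 4: Continuity-corrected z = (R - 0.5 - E[R]) / SD[R] = (8 - 0.5 - 7.0000) / 1.6514 = 0.3028.
Step 5: Two-sided p-value via normal approximation = 2*(1 - Phi(|z|)) = 0.762069.
Step 6: alpha = 0.05. fail to reject H0.

R = 8, z = 0.3028, p = 0.762069, fail to reject H0.


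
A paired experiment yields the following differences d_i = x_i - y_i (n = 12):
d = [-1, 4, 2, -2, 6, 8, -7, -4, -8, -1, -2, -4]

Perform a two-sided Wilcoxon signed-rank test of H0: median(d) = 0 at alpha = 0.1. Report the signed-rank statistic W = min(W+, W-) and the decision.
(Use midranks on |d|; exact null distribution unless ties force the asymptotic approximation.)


Step 1: Drop any zero differences (none here) and take |d_i|.
|d| = [1, 4, 2, 2, 6, 8, 7, 4, 8, 1, 2, 4]
Step 2: Midrank |d_i| (ties get averaged ranks).
ranks: |1|->1.5, |4|->7, |2|->4, |2|->4, |6|->9, |8|->11.5, |7|->10, |4|->7, |8|->11.5, |1|->1.5, |2|->4, |4|->7
Step 3: Attach original signs; sum ranks with positive sign and with negative sign.
W+ = 7 + 4 + 9 + 11.5 = 31.5
W- = 1.5 + 4 + 10 + 7 + 11.5 + 1.5 + 4 + 7 = 46.5
(Check: W+ + W- = 78 should equal n(n+1)/2 = 78.)
Step 4: Test statistic W = min(W+, W-) = 31.5.
Step 5: Ties in |d|, so use the tie-corrected normal approximation.
        E[W] = n(n+1)/4 = 12*13/4 = 39.
        Tie groups: |d|=1 (t=2), |d|=2 (t=3), |d|=4 (t=3), |d|=8 (t=2); sum(t^3 - t) = 60.
        Var[W] = n(n+1)(2n+1)/24 - sum(t^3-t)/48 = 3900/24 - 60/48 = 161.25.
        z = (W - E[W]) / sqrt(Var[W]) = (31.5 - 39) / 12.6984 = -0.5906.
        Two-sided p = 2*Phi(z) = 0.554772.
Step 6: alpha = 0.1. fail to reject H0.

W+ = 31.5, W- = 46.5, W = min = 31.5, p = 0.554772, fail to reject H0.


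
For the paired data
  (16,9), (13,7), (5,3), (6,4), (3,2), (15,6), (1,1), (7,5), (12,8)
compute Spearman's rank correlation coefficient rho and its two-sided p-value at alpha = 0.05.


Step 1: Rank x and y separately (midranks; no ties here).
rank(x): 16->9, 13->7, 5->3, 6->4, 3->2, 15->8, 1->1, 7->5, 12->6
rank(y): 9->9, 7->7, 3->3, 4->4, 2->2, 6->6, 1->1, 5->5, 8->8
Step 2: d_i = R_x(i) - R_y(i); compute d_i^2.
  (9-9)^2=0, (7-7)^2=0, (3-3)^2=0, (4-4)^2=0, (2-2)^2=0, (8-6)^2=4, (1-1)^2=0, (5-5)^2=0, (6-8)^2=4
sum(d^2) = 8.
Step 3: rho = 1 - 6*8 / (9*(9^2 - 1)) = 1 - 48/720 = 0.933333.
Step 4: Under H0, t = rho * sqrt((n-2)/(1-rho^2)) = 6.8783 ~ t(7).
Step 5: Two-sided p-value from the t-distribution with 7 df = 0.000236.
Step 6: alpha = 0.05. reject H0.

rho = 0.9333, p = 0.000236, reject H0 at alpha = 0.05.


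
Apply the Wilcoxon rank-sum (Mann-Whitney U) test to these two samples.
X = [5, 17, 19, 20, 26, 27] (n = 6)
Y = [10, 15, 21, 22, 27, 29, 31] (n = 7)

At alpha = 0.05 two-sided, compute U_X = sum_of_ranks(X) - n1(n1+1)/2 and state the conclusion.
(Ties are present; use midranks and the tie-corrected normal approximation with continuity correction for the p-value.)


Step 1: Combine and sort all 13 observations; assign midranks.
sorted (value, group): (5,X), (10,Y), (15,Y), (17,X), (19,X), (20,X), (21,Y), (22,Y), (26,X), (27,X), (27,Y), (29,Y), (31,Y)
ranks: 5->1, 10->2, 15->3, 17->4, 19->5, 20->6, 21->7, 22->8, 26->9, 27->10.5, 27->10.5, 29->12, 31->13
Step 2: Rank sum for X: R1 = 1 + 4 + 5 + 6 + 9 + 10.5 = 35.5.
Step 3: U_X = R1 - n1(n1+1)/2 = 35.5 - 6*7/2 = 35.5 - 21 = 14.5.
       U_Y = n1*n2 - U_X = 42 - 14.5 = 27.5.
Step 4: Ties are present, so use the tie-corrected normal approximation (with continuity correction) for the p-value.
Step 5: p-value = 0.390714; compare to alpha = 0.05. fail to reject H0.

U_X = 14.5, p = 0.390714, fail to reject H0 at alpha = 0.05.


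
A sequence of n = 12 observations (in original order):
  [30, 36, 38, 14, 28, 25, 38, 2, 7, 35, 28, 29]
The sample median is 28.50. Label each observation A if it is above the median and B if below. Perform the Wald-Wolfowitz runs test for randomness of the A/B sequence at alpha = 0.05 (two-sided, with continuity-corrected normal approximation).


Step 1: Compute median = 28.50; label A = above, B = below.
Labels in order: AAABBBABBABA  (n_A = 6, n_B = 6)
Step 2: Count runs R = 7.
Step 3: Under H0 (random ordering), E[R] = 2*n_A*n_B/(n_A+n_B) + 1 = 2*6*6/12 + 1 = 7.0000.
        Var[R] = 2*n_A*n_B*(2*n_A*n_B - n_A - n_B) / ((n_A+n_B)^2 * (n_A+n_B-1)) = 4320/1584 = 2.7273.
        SD[R] = 1.6514.
Step 4: R = E[R], so z = 0 with no continuity correction.
Step 5: Two-sided p-value via normal approximation = 2*(1 - Phi(|z|)) = 1.000000.
Step 6: alpha = 0.05. fail to reject H0.

R = 7, z = 0.0000, p = 1.000000, fail to reject H0.


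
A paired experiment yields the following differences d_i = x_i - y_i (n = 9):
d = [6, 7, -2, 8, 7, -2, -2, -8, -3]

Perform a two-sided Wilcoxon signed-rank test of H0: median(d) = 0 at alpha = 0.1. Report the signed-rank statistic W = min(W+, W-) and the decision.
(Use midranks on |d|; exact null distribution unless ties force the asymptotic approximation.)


Step 1: Drop any zero differences (none here) and take |d_i|.
|d| = [6, 7, 2, 8, 7, 2, 2, 8, 3]
Step 2: Midrank |d_i| (ties get averaged ranks).
ranks: |6|->5, |7|->6.5, |2|->2, |8|->8.5, |7|->6.5, |2|->2, |2|->2, |8|->8.5, |3|->4
Step 3: Attach original signs; sum ranks with positive sign and with negative sign.
W+ = 5 + 6.5 + 8.5 + 6.5 = 26.5
W- = 2 + 2 + 2 + 8.5 + 4 = 18.5
(Check: W+ + W- = 45 should equal n(n+1)/2 = 45.)
Step 4: Test statistic W = min(W+, W-) = 18.5.
Step 5: Ties in |d|, so use the tie-corrected normal approximation.
        E[W] = n(n+1)/4 = 9*10/4 = 22.5.
        Tie groups: |d|=2 (t=3), |d|=7 (t=2), |d|=8 (t=2); sum(t^3 - t) = 36.
        Var[W] = n(n+1)(2n+1)/24 - sum(t^3-t)/48 = 1710/24 - 36/48 = 70.5.
        z = (W - E[W]) / sqrt(Var[W]) = (18.5 - 22.5) / 8.3964 = -0.4764.
        Two-sided p = 2*Phi(z) = 0.633794.
Step 6: alpha = 0.1. fail to reject H0.

W+ = 26.5, W- = 18.5, W = min = 18.5, p = 0.633794, fail to reject H0.


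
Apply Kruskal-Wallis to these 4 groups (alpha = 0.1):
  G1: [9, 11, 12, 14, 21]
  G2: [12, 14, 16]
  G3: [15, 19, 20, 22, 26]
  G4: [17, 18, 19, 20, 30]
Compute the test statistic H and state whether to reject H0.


Step 1: Combine all N = 18 observations and assign midranks.
sorted (value, group, rank): (9,G1,1), (11,G1,2), (12,G1,3.5), (12,G2,3.5), (14,G1,5.5), (14,G2,5.5), (15,G3,7), (16,G2,8), (17,G4,9), (18,G4,10), (19,G3,11.5), (19,G4,11.5), (20,G3,13.5), (20,G4,13.5), (21,G1,15), (22,G3,16), (26,G3,17), (30,G4,18)
Step 2: Sum ranks within each group.
R_1 = 27 (n_1 = 5)
R_2 = 17 (n_2 = 3)
R_3 = 65 (n_3 = 5)
R_4 = 62 (n_4 = 5)
Step 3: H = 12/(N(N+1)) * sum(R_i^2/n_i) - 3(N+1)
     = 12/(18*19) * (27^2/5 + 17^2/3 + 65^2/5 + 62^2/5) - 3*19
     = 0.035088 * 1855.93 - 57
     = 8.120468.
Step 4: Ties present; correction factor C = 1 - 24/(18^3 - 18) = 0.995872. Corrected H = 8.120468 / 0.995872 = 8.154128.
Step 5: Under H0, H ~ chi^2(3); p-value = 0.042931.
Step 6: alpha = 0.1. reject H0.

H = 8.1541, df = 3, p = 0.042931, reject H0.


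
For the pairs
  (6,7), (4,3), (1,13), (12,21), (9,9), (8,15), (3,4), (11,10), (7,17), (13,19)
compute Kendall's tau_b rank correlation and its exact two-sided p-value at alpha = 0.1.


Step 1: Enumerate the 45 unordered pairs (i,j) with i<j and classify each by sign(x_j-x_i) * sign(y_j-y_i).
  (1,2):dx=-2,dy=-4->C; (1,3):dx=-5,dy=+6->D; (1,4):dx=+6,dy=+14->C; (1,5):dx=+3,dy=+2->C
  (1,6):dx=+2,dy=+8->C; (1,7):dx=-3,dy=-3->C; (1,8):dx=+5,dy=+3->C; (1,9):dx=+1,dy=+10->C
  (1,10):dx=+7,dy=+12->C; (2,3):dx=-3,dy=+10->D; (2,4):dx=+8,dy=+18->C; (2,5):dx=+5,dy=+6->C
  (2,6):dx=+4,dy=+12->C; (2,7):dx=-1,dy=+1->D; (2,8):dx=+7,dy=+7->C; (2,9):dx=+3,dy=+14->C
  (2,10):dx=+9,dy=+16->C; (3,4):dx=+11,dy=+8->C; (3,5):dx=+8,dy=-4->D; (3,6):dx=+7,dy=+2->C
  (3,7):dx=+2,dy=-9->D; (3,8):dx=+10,dy=-3->D; (3,9):dx=+6,dy=+4->C; (3,10):dx=+12,dy=+6->C
  (4,5):dx=-3,dy=-12->C; (4,6):dx=-4,dy=-6->C; (4,7):dx=-9,dy=-17->C; (4,8):dx=-1,dy=-11->C
  (4,9):dx=-5,dy=-4->C; (4,10):dx=+1,dy=-2->D; (5,6):dx=-1,dy=+6->D; (5,7):dx=-6,dy=-5->C
  (5,8):dx=+2,dy=+1->C; (5,9):dx=-2,dy=+8->D; (5,10):dx=+4,dy=+10->C; (6,7):dx=-5,dy=-11->C
  (6,8):dx=+3,dy=-5->D; (6,9):dx=-1,dy=+2->D; (6,10):dx=+5,dy=+4->C; (7,8):dx=+8,dy=+6->C
  (7,9):dx=+4,dy=+13->C; (7,10):dx=+10,dy=+15->C; (8,9):dx=-4,dy=+7->D; (8,10):dx=+2,dy=+9->C
  (9,10):dx=+6,dy=+2->C
Step 2: C = 33, D = 12, total pairs = 45.
Step 3: tau = (C - D)/(n(n-1)/2) = (33 - 12)/45 = 0.466667.
Step 4: Exact two-sided p-value (enumerate n! = 3628800 permutations of y under H0): p = 0.072550.
Step 5: alpha = 0.1. reject H0.

tau_b = 0.4667 (C=33, D=12), p = 0.072550, reject H0.


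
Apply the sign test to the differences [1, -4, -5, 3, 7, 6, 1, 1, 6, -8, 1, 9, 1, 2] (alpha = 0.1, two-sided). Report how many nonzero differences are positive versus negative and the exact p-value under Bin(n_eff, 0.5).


Step 1: Discard zero differences. Original n = 14; n_eff = number of nonzero differences = 14.
Nonzero differences (with sign): +1, -4, -5, +3, +7, +6, +1, +1, +6, -8, +1, +9, +1, +2
Step 2: Count signs: positive = 11, negative = 3.
Step 3: Under H0: P(positive) = 0.5, so the number of positives S ~ Bin(14, 0.5).
Step 4: Two-sided exact p-value = sum of Bin(14,0.5) probabilities at or below the observed probability = 0.057373.
Step 5: alpha = 0.1. reject H0.

n_eff = 14, pos = 11, neg = 3, p = 0.057373, reject H0.


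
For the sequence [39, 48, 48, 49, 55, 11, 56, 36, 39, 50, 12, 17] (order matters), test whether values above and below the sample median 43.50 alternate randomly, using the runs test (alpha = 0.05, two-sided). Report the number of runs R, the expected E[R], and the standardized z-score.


Step 1: Compute median = 43.50; label A = above, B = below.
Labels in order: BAAAABABBABB  (n_A = 6, n_B = 6)
Step 2: Count runs R = 7.
Step 3: Under H0 (random ordering), E[R] = 2*n_A*n_B/(n_A+n_B) + 1 = 2*6*6/12 + 1 = 7.0000.
        Var[R] = 2*n_A*n_B*(2*n_A*n_B - n_A - n_B) / ((n_A+n_B)^2 * (n_A+n_B-1)) = 4320/1584 = 2.7273.
        SD[R] = 1.6514.
Step 4: R = E[R], so z = 0 with no continuity correction.
Step 5: Two-sided p-value via normal approximation = 2*(1 - Phi(|z|)) = 1.000000.
Step 6: alpha = 0.05. fail to reject H0.

R = 7, z = 0.0000, p = 1.000000, fail to reject H0.


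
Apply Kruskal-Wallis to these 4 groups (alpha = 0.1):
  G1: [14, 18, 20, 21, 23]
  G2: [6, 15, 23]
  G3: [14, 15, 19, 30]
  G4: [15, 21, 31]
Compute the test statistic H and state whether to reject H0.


Step 1: Combine all N = 15 observations and assign midranks.
sorted (value, group, rank): (6,G2,1), (14,G1,2.5), (14,G3,2.5), (15,G2,5), (15,G3,5), (15,G4,5), (18,G1,7), (19,G3,8), (20,G1,9), (21,G1,10.5), (21,G4,10.5), (23,G1,12.5), (23,G2,12.5), (30,G3,14), (31,G4,15)
Step 2: Sum ranks within each group.
R_1 = 41.5 (n_1 = 5)
R_2 = 18.5 (n_2 = 3)
R_3 = 29.5 (n_3 = 4)
R_4 = 30.5 (n_4 = 3)
Step 3: H = 12/(N(N+1)) * sum(R_i^2/n_i) - 3(N+1)
     = 12/(15*16) * (41.5^2/5 + 18.5^2/3 + 29.5^2/4 + 30.5^2/3) - 3*16
     = 0.050000 * 986.179 - 48
     = 1.308958.
Step 4: Ties present; correction factor C = 1 - 42/(15^3 - 15) = 0.987500. Corrected H = 1.308958 / 0.987500 = 1.325527.
Step 5: Under H0, H ~ chi^2(3); p-value = 0.723080.
Step 6: alpha = 0.1. fail to reject H0.

H = 1.3255, df = 3, p = 0.723080, fail to reject H0.


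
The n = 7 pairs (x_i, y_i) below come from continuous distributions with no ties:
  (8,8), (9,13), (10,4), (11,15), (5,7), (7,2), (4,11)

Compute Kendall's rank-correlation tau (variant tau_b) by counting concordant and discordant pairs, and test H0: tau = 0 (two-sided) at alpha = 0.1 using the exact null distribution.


Step 1: Enumerate the 21 unordered pairs (i,j) with i<j and classify each by sign(x_j-x_i) * sign(y_j-y_i).
  (1,2):dx=+1,dy=+5->C; (1,3):dx=+2,dy=-4->D; (1,4):dx=+3,dy=+7->C; (1,5):dx=-3,dy=-1->C
  (1,6):dx=-1,dy=-6->C; (1,7):dx=-4,dy=+3->D; (2,3):dx=+1,dy=-9->D; (2,4):dx=+2,dy=+2->C
  (2,5):dx=-4,dy=-6->C; (2,6):dx=-2,dy=-11->C; (2,7):dx=-5,dy=-2->C; (3,4):dx=+1,dy=+11->C
  (3,5):dx=-5,dy=+3->D; (3,6):dx=-3,dy=-2->C; (3,7):dx=-6,dy=+7->D; (4,5):dx=-6,dy=-8->C
  (4,6):dx=-4,dy=-13->C; (4,7):dx=-7,dy=-4->C; (5,6):dx=+2,dy=-5->D; (5,7):dx=-1,dy=+4->D
  (6,7):dx=-3,dy=+9->D
Step 2: C = 13, D = 8, total pairs = 21.
Step 3: tau = (C - D)/(n(n-1)/2) = (13 - 8)/21 = 0.238095.
Step 4: Exact two-sided p-value (enumerate n! = 5040 permutations of y under H0): p = 0.561905.
Step 5: alpha = 0.1. fail to reject H0.

tau_b = 0.2381 (C=13, D=8), p = 0.561905, fail to reject H0.


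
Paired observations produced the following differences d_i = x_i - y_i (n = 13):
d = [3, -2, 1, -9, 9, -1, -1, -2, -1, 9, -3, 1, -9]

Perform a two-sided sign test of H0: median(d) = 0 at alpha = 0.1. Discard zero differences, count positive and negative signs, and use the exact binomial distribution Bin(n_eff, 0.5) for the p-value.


Step 1: Discard zero differences. Original n = 13; n_eff = number of nonzero differences = 13.
Nonzero differences (with sign): +3, -2, +1, -9, +9, -1, -1, -2, -1, +9, -3, +1, -9
Step 2: Count signs: positive = 5, negative = 8.
Step 3: Under H0: P(positive) = 0.5, so the number of positives S ~ Bin(13, 0.5).
Step 4: Two-sided exact p-value = sum of Bin(13,0.5) probabilities at or below the observed probability = 0.581055.
Step 5: alpha = 0.1. fail to reject H0.

n_eff = 13, pos = 5, neg = 8, p = 0.581055, fail to reject H0.


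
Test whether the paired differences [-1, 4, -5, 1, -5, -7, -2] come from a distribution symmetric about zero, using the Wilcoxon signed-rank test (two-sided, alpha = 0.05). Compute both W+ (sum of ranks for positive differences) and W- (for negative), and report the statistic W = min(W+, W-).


Step 1: Drop any zero differences (none here) and take |d_i|.
|d| = [1, 4, 5, 1, 5, 7, 2]
Step 2: Midrank |d_i| (ties get averaged ranks).
ranks: |1|->1.5, |4|->4, |5|->5.5, |1|->1.5, |5|->5.5, |7|->7, |2|->3
Step 3: Attach original signs; sum ranks with positive sign and with negative sign.
W+ = 4 + 1.5 = 5.5
W- = 1.5 + 5.5 + 5.5 + 7 + 3 = 22.5
(Check: W+ + W- = 28 should equal n(n+1)/2 = 28.)
Step 4: Test statistic W = min(W+, W-) = 5.5.
Step 5: Ties in |d|, so use the tie-corrected normal approximation.
        E[W] = n(n+1)/4 = 7*8/4 = 14.
        Tie groups: |d|=1 (t=2), |d|=5 (t=2); sum(t^3 - t) = 12.
        Var[W] = n(n+1)(2n+1)/24 - sum(t^3-t)/48 = 840/24 - 12/48 = 34.75.
        z = (W - E[W]) / sqrt(Var[W]) = (5.5 - 14) / 5.8949 = -1.4419.
        Two-sided p = 2*Phi(z) = 0.149325.
Step 6: alpha = 0.05. fail to reject H0.

W+ = 5.5, W- = 22.5, W = min = 5.5, p = 0.149325, fail to reject H0.


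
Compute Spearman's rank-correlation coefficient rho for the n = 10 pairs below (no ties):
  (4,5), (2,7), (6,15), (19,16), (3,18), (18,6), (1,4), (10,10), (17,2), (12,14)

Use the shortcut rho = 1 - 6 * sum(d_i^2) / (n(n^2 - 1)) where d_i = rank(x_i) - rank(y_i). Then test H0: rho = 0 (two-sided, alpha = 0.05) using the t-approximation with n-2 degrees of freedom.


Step 1: Rank x and y separately (midranks; no ties here).
rank(x): 4->4, 2->2, 6->5, 19->10, 3->3, 18->9, 1->1, 10->6, 17->8, 12->7
rank(y): 5->3, 7->5, 15->8, 16->9, 18->10, 6->4, 4->2, 10->6, 2->1, 14->7
Step 2: d_i = R_x(i) - R_y(i); compute d_i^2.
  (4-3)^2=1, (2-5)^2=9, (5-8)^2=9, (10-9)^2=1, (3-10)^2=49, (9-4)^2=25, (1-2)^2=1, (6-6)^2=0, (8-1)^2=49, (7-7)^2=0
sum(d^2) = 144.
Step 3: rho = 1 - 6*144 / (10*(10^2 - 1)) = 1 - 864/990 = 0.127273.
Step 4: Under H0, t = rho * sqrt((n-2)/(1-rho^2)) = 0.3629 ~ t(8).
Step 5: Two-sided p-value from the t-distribution with 8 df = 0.726057.
Step 6: alpha = 0.05. fail to reject H0.

rho = 0.1273, p = 0.726057, fail to reject H0 at alpha = 0.05.


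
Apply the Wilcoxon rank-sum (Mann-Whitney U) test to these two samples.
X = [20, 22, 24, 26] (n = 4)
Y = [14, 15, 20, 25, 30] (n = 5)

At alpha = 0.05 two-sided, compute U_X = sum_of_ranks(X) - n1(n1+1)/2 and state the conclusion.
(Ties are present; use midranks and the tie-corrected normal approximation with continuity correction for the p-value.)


Step 1: Combine and sort all 9 observations; assign midranks.
sorted (value, group): (14,Y), (15,Y), (20,X), (20,Y), (22,X), (24,X), (25,Y), (26,X), (30,Y)
ranks: 14->1, 15->2, 20->3.5, 20->3.5, 22->5, 24->6, 25->7, 26->8, 30->9
Step 2: Rank sum for X: R1 = 3.5 + 5 + 6 + 8 = 22.5.
Step 3: U_X = R1 - n1(n1+1)/2 = 22.5 - 4*5/2 = 22.5 - 10 = 12.5.
       U_Y = n1*n2 - U_X = 20 - 12.5 = 7.5.
Step 4: Ties are present, so use the tie-corrected normal approximation (with continuity correction) for the p-value.
Step 5: p-value = 0.622753; compare to alpha = 0.05. fail to reject H0.

U_X = 12.5, p = 0.622753, fail to reject H0 at alpha = 0.05.


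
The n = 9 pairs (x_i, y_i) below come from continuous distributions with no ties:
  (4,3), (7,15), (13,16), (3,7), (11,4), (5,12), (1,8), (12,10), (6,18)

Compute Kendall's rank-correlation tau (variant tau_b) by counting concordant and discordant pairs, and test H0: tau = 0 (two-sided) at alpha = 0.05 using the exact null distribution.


Step 1: Enumerate the 36 unordered pairs (i,j) with i<j and classify each by sign(x_j-x_i) * sign(y_j-y_i).
  (1,2):dx=+3,dy=+12->C; (1,3):dx=+9,dy=+13->C; (1,4):dx=-1,dy=+4->D; (1,5):dx=+7,dy=+1->C
  (1,6):dx=+1,dy=+9->C; (1,7):dx=-3,dy=+5->D; (1,8):dx=+8,dy=+7->C; (1,9):dx=+2,dy=+15->C
  (2,3):dx=+6,dy=+1->C; (2,4):dx=-4,dy=-8->C; (2,5):dx=+4,dy=-11->D; (2,6):dx=-2,dy=-3->C
  (2,7):dx=-6,dy=-7->C; (2,8):dx=+5,dy=-5->D; (2,9):dx=-1,dy=+3->D; (3,4):dx=-10,dy=-9->C
  (3,5):dx=-2,dy=-12->C; (3,6):dx=-8,dy=-4->C; (3,7):dx=-12,dy=-8->C; (3,8):dx=-1,dy=-6->C
  (3,9):dx=-7,dy=+2->D; (4,5):dx=+8,dy=-3->D; (4,6):dx=+2,dy=+5->C; (4,7):dx=-2,dy=+1->D
  (4,8):dx=+9,dy=+3->C; (4,9):dx=+3,dy=+11->C; (5,6):dx=-6,dy=+8->D; (5,7):dx=-10,dy=+4->D
  (5,8):dx=+1,dy=+6->C; (5,9):dx=-5,dy=+14->D; (6,7):dx=-4,dy=-4->C; (6,8):dx=+7,dy=-2->D
  (6,9):dx=+1,dy=+6->C; (7,8):dx=+11,dy=+2->C; (7,9):dx=+5,dy=+10->C; (8,9):dx=-6,dy=+8->D
Step 2: C = 23, D = 13, total pairs = 36.
Step 3: tau = (C - D)/(n(n-1)/2) = (23 - 13)/36 = 0.277778.
Step 4: Exact two-sided p-value (enumerate n! = 362880 permutations of y under H0): p = 0.358488.
Step 5: alpha = 0.05. fail to reject H0.

tau_b = 0.2778 (C=23, D=13), p = 0.358488, fail to reject H0.


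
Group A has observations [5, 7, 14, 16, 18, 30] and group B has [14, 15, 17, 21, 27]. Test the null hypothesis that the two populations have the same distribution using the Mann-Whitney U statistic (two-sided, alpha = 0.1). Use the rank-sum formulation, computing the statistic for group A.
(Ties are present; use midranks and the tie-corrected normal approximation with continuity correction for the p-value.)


Step 1: Combine and sort all 11 observations; assign midranks.
sorted (value, group): (5,X), (7,X), (14,X), (14,Y), (15,Y), (16,X), (17,Y), (18,X), (21,Y), (27,Y), (30,X)
ranks: 5->1, 7->2, 14->3.5, 14->3.5, 15->5, 16->6, 17->7, 18->8, 21->9, 27->10, 30->11
Step 2: Rank sum for X: R1 = 1 + 2 + 3.5 + 6 + 8 + 11 = 31.5.
Step 3: U_X = R1 - n1(n1+1)/2 = 31.5 - 6*7/2 = 31.5 - 21 = 10.5.
       U_Y = n1*n2 - U_X = 30 - 10.5 = 19.5.
Step 4: Ties are present, so use the tie-corrected normal approximation (with continuity correction) for the p-value.
Step 5: p-value = 0.464192; compare to alpha = 0.1. fail to reject H0.

U_X = 10.5, p = 0.464192, fail to reject H0 at alpha = 0.1.


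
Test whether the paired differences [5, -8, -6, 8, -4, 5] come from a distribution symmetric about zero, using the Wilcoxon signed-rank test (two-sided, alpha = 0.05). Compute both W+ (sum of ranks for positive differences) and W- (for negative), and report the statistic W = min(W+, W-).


Step 1: Drop any zero differences (none here) and take |d_i|.
|d| = [5, 8, 6, 8, 4, 5]
Step 2: Midrank |d_i| (ties get averaged ranks).
ranks: |5|->2.5, |8|->5.5, |6|->4, |8|->5.5, |4|->1, |5|->2.5
Step 3: Attach original signs; sum ranks with positive sign and with negative sign.
W+ = 2.5 + 5.5 + 2.5 = 10.5
W- = 5.5 + 4 + 1 = 10.5
(Check: W+ + W- = 21 should equal n(n+1)/2 = 21.)
Step 4: Test statistic W = min(W+, W-) = 10.5.
Step 5: Ties in |d|, so use the tie-corrected normal approximation.
        E[W] = n(n+1)/4 = 6*7/4 = 10.5.
        Tie groups: |d|=5 (t=2), |d|=8 (t=2); sum(t^3 - t) = 12.
        Var[W] = n(n+1)(2n+1)/24 - sum(t^3-t)/48 = 546/24 - 12/48 = 22.5.
        z = (W - E[W]) / sqrt(Var[W]) = (10.5 - 10.5) / 4.7434 = 0.0000.
        Two-sided p = 2*Phi(z) = 1.000000.
Step 6: alpha = 0.05. fail to reject H0.

W+ = 10.5, W- = 10.5, W = min = 10.5, p = 1.000000, fail to reject H0.


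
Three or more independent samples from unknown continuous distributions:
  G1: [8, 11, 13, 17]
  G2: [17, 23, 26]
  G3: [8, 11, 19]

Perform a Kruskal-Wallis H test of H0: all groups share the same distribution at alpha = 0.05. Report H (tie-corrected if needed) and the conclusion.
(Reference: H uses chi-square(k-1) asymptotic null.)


Step 1: Combine all N = 10 observations and assign midranks.
sorted (value, group, rank): (8,G1,1.5), (8,G3,1.5), (11,G1,3.5), (11,G3,3.5), (13,G1,5), (17,G1,6.5), (17,G2,6.5), (19,G3,8), (23,G2,9), (26,G2,10)
Step 2: Sum ranks within each group.
R_1 = 16.5 (n_1 = 4)
R_2 = 25.5 (n_2 = 3)
R_3 = 13 (n_3 = 3)
Step 3: H = 12/(N(N+1)) * sum(R_i^2/n_i) - 3(N+1)
     = 12/(10*11) * (16.5^2/4 + 25.5^2/3 + 13^2/3) - 3*11
     = 0.109091 * 341.146 - 33
     = 4.215909.
Step 4: Ties present; correction factor C = 1 - 18/(10^3 - 10) = 0.981818. Corrected H = 4.215909 / 0.981818 = 4.293981.
Step 5: Under H0, H ~ chi^2(2); p-value = 0.116835.
Step 6: alpha = 0.05. fail to reject H0.

H = 4.2940, df = 2, p = 0.116835, fail to reject H0.


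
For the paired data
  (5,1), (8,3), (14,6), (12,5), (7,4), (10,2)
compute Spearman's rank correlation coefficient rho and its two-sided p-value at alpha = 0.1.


Step 1: Rank x and y separately (midranks; no ties here).
rank(x): 5->1, 8->3, 14->6, 12->5, 7->2, 10->4
rank(y): 1->1, 3->3, 6->6, 5->5, 4->4, 2->2
Step 2: d_i = R_x(i) - R_y(i); compute d_i^2.
  (1-1)^2=0, (3-3)^2=0, (6-6)^2=0, (5-5)^2=0, (2-4)^2=4, (4-2)^2=4
sum(d^2) = 8.
Step 3: rho = 1 - 6*8 / (6*(6^2 - 1)) = 1 - 48/210 = 0.771429.
Step 4: Under H0, t = rho * sqrt((n-2)/(1-rho^2)) = 2.4247 ~ t(4).
Step 5: Two-sided p-value from the t-distribution with 4 df = 0.072397.
Step 6: alpha = 0.1. reject H0.

rho = 0.7714, p = 0.072397, reject H0 at alpha = 0.1.


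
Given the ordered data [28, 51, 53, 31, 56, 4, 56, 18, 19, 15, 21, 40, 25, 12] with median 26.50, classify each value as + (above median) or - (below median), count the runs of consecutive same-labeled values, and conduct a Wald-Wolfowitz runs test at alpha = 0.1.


Step 1: Compute median = 26.50; label A = above, B = below.
Labels in order: AAAAABABBBBABB  (n_A = 7, n_B = 7)
Step 2: Count runs R = 6.
Step 3: Under H0 (random ordering), E[R] = 2*n_A*n_B/(n_A+n_B) + 1 = 2*7*7/14 + 1 = 8.0000.
        Var[R] = 2*n_A*n_B*(2*n_A*n_B - n_A - n_B) / ((n_A+n_B)^2 * (n_A+n_B-1)) = 8232/2548 = 3.2308.
        SD[R] = 1.7974.
Step 4: Continuity-corrected z = (R + 0.5 - E[R]) / SD[R] = (6 + 0.5 - 8.0000) / 1.7974 = -0.8345.
Step 5: Two-sided p-value via normal approximation = 2*(1 - Phi(|z|)) = 0.403986.
Step 6: alpha = 0.1. fail to reject H0.

R = 6, z = -0.8345, p = 0.403986, fail to reject H0.


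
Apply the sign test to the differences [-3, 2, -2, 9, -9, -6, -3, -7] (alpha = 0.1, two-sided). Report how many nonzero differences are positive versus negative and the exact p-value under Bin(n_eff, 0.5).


Step 1: Discard zero differences. Original n = 8; n_eff = number of nonzero differences = 8.
Nonzero differences (with sign): -3, +2, -2, +9, -9, -6, -3, -7
Step 2: Count signs: positive = 2, negative = 6.
Step 3: Under H0: P(positive) = 0.5, so the number of positives S ~ Bin(8, 0.5).
Step 4: Two-sided exact p-value = sum of Bin(8,0.5) probabilities at or below the observed probability = 0.289062.
Step 5: alpha = 0.1. fail to reject H0.

n_eff = 8, pos = 2, neg = 6, p = 0.289062, fail to reject H0.


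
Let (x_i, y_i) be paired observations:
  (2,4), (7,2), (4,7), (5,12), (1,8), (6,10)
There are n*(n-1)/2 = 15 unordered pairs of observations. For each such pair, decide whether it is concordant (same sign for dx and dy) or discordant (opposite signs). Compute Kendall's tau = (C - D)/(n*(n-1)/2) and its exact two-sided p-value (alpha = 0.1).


Step 1: Enumerate the 15 unordered pairs (i,j) with i<j and classify each by sign(x_j-x_i) * sign(y_j-y_i).
  (1,2):dx=+5,dy=-2->D; (1,3):dx=+2,dy=+3->C; (1,4):dx=+3,dy=+8->C; (1,5):dx=-1,dy=+4->D
  (1,6):dx=+4,dy=+6->C; (2,3):dx=-3,dy=+5->D; (2,4):dx=-2,dy=+10->D; (2,5):dx=-6,dy=+6->D
  (2,6):dx=-1,dy=+8->D; (3,4):dx=+1,dy=+5->C; (3,5):dx=-3,dy=+1->D; (3,6):dx=+2,dy=+3->C
  (4,5):dx=-4,dy=-4->C; (4,6):dx=+1,dy=-2->D; (5,6):dx=+5,dy=+2->C
Step 2: C = 7, D = 8, total pairs = 15.
Step 3: tau = (C - D)/(n(n-1)/2) = (7 - 8)/15 = -0.066667.
Step 4: Exact two-sided p-value (enumerate n! = 720 permutations of y under H0): p = 1.000000.
Step 5: alpha = 0.1. fail to reject H0.

tau_b = -0.0667 (C=7, D=8), p = 1.000000, fail to reject H0.


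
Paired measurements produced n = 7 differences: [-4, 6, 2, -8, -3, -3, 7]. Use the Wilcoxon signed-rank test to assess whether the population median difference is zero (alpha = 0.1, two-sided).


Step 1: Drop any zero differences (none here) and take |d_i|.
|d| = [4, 6, 2, 8, 3, 3, 7]
Step 2: Midrank |d_i| (ties get averaged ranks).
ranks: |4|->4, |6|->5, |2|->1, |8|->7, |3|->2.5, |3|->2.5, |7|->6
Step 3: Attach original signs; sum ranks with positive sign and with negative sign.
W+ = 5 + 1 + 6 = 12
W- = 4 + 7 + 2.5 + 2.5 = 16
(Check: W+ + W- = 28 should equal n(n+1)/2 = 28.)
Step 4: Test statistic W = min(W+, W-) = 12.
Step 5: Ties in |d|, so use the tie-corrected normal approximation.
        E[W] = n(n+1)/4 = 7*8/4 = 14.
        Tie groups: |d|=3 (t=2); sum(t^3 - t) = 6.
        Var[W] = n(n+1)(2n+1)/24 - sum(t^3-t)/48 = 840/24 - 6/48 = 34.875.
        z = (W - E[W]) / sqrt(Var[W]) = (12 - 14) / 5.9055 = -0.3387.
        Two-sided p = 2*Phi(z) = 0.734861.
Step 6: alpha = 0.1. fail to reject H0.

W+ = 12, W- = 16, W = min = 12, p = 0.734861, fail to reject H0.


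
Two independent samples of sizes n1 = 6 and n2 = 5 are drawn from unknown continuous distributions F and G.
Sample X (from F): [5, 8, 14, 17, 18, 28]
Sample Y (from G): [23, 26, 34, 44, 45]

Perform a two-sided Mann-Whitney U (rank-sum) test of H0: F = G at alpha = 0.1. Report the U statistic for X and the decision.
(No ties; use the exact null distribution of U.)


Step 1: Combine and sort all 11 observations; assign midranks.
sorted (value, group): (5,X), (8,X), (14,X), (17,X), (18,X), (23,Y), (26,Y), (28,X), (34,Y), (44,Y), (45,Y)
ranks: 5->1, 8->2, 14->3, 17->4, 18->5, 23->6, 26->7, 28->8, 34->9, 44->10, 45->11
Step 2: Rank sum for X: R1 = 1 + 2 + 3 + 4 + 5 + 8 = 23.
Step 3: U_X = R1 - n1(n1+1)/2 = 23 - 6*7/2 = 23 - 21 = 2.
       U_Y = n1*n2 - U_X = 30 - 2 = 28.
Step 4: No ties, so the exact null distribution of U (based on enumerating the C(11,6) = 462 equally likely rank assignments) gives the two-sided p-value.
Step 5: p-value = 0.017316; compare to alpha = 0.1. reject H0.

U_X = 2, p = 0.017316, reject H0 at alpha = 0.1.


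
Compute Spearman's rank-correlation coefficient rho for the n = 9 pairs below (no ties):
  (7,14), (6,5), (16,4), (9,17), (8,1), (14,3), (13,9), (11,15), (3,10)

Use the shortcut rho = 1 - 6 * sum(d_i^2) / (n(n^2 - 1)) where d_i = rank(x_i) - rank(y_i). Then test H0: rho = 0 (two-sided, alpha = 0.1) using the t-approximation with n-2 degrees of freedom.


Step 1: Rank x and y separately (midranks; no ties here).
rank(x): 7->3, 6->2, 16->9, 9->5, 8->4, 14->8, 13->7, 11->6, 3->1
rank(y): 14->7, 5->4, 4->3, 17->9, 1->1, 3->2, 9->5, 15->8, 10->6
Step 2: d_i = R_x(i) - R_y(i); compute d_i^2.
  (3-7)^2=16, (2-4)^2=4, (9-3)^2=36, (5-9)^2=16, (4-1)^2=9, (8-2)^2=36, (7-5)^2=4, (6-8)^2=4, (1-6)^2=25
sum(d^2) = 150.
Step 3: rho = 1 - 6*150 / (9*(9^2 - 1)) = 1 - 900/720 = -0.250000.
Step 4: Under H0, t = rho * sqrt((n-2)/(1-rho^2)) = -0.6831 ~ t(7).
Step 5: Two-sided p-value from the t-distribution with 7 df = 0.516490.
Step 6: alpha = 0.1. fail to reject H0.

rho = -0.2500, p = 0.516490, fail to reject H0 at alpha = 0.1.


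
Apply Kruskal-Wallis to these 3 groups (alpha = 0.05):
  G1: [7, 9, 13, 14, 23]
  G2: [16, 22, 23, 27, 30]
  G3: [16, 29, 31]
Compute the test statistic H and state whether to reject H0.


Step 1: Combine all N = 13 observations and assign midranks.
sorted (value, group, rank): (7,G1,1), (9,G1,2), (13,G1,3), (14,G1,4), (16,G2,5.5), (16,G3,5.5), (22,G2,7), (23,G1,8.5), (23,G2,8.5), (27,G2,10), (29,G3,11), (30,G2,12), (31,G3,13)
Step 2: Sum ranks within each group.
R_1 = 18.5 (n_1 = 5)
R_2 = 43 (n_2 = 5)
R_3 = 29.5 (n_3 = 3)
Step 3: H = 12/(N(N+1)) * sum(R_i^2/n_i) - 3(N+1)
     = 12/(13*14) * (18.5^2/5 + 43^2/5 + 29.5^2/3) - 3*14
     = 0.065934 * 728.333 - 42
     = 6.021978.
Step 4: Ties present; correction factor C = 1 - 12/(13^3 - 13) = 0.994505. Corrected H = 6.021978 / 0.994505 = 6.055249.
Step 5: Under H0, H ~ chi^2(2); p-value = 0.048431.
Step 6: alpha = 0.05. reject H0.

H = 6.0552, df = 2, p = 0.048431, reject H0.


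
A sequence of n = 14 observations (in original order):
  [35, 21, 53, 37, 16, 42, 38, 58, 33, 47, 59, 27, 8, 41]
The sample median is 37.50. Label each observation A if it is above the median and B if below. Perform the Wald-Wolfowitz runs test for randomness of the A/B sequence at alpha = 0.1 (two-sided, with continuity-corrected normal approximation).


Step 1: Compute median = 37.50; label A = above, B = below.
Labels in order: BBABBAAABAABBA  (n_A = 7, n_B = 7)
Step 2: Count runs R = 8.
Step 3: Under H0 (random ordering), E[R] = 2*n_A*n_B/(n_A+n_B) + 1 = 2*7*7/14 + 1 = 8.0000.
        Var[R] = 2*n_A*n_B*(2*n_A*n_B - n_A - n_B) / ((n_A+n_B)^2 * (n_A+n_B-1)) = 8232/2548 = 3.2308.
        SD[R] = 1.7974.
Step 4: R = E[R], so z = 0 with no continuity correction.
Step 5: Two-sided p-value via normal approximation = 2*(1 - Phi(|z|)) = 1.000000.
Step 6: alpha = 0.1. fail to reject H0.

R = 8, z = 0.0000, p = 1.000000, fail to reject H0.


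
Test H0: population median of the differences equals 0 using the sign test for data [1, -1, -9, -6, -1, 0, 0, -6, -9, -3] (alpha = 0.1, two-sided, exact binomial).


Step 1: Discard zero differences. Original n = 10; n_eff = number of nonzero differences = 8.
Nonzero differences (with sign): +1, -1, -9, -6, -1, -6, -9, -3
Step 2: Count signs: positive = 1, negative = 7.
Step 3: Under H0: P(positive) = 0.5, so the number of positives S ~ Bin(8, 0.5).
Step 4: Two-sided exact p-value = sum of Bin(8,0.5) probabilities at or below the observed probability = 0.070312.
Step 5: alpha = 0.1. reject H0.

n_eff = 8, pos = 1, neg = 7, p = 0.070312, reject H0.


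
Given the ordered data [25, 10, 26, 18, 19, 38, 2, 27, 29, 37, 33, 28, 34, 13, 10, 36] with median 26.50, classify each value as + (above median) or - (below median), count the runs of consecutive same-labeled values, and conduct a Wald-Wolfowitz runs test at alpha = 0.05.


Step 1: Compute median = 26.50; label A = above, B = below.
Labels in order: BBBBBABAAAAAABBA  (n_A = 8, n_B = 8)
Step 2: Count runs R = 6.
Step 3: Under H0 (random ordering), E[R] = 2*n_A*n_B/(n_A+n_B) + 1 = 2*8*8/16 + 1 = 9.0000.
        Var[R] = 2*n_A*n_B*(2*n_A*n_B - n_A - n_B) / ((n_A+n_B)^2 * (n_A+n_B-1)) = 14336/3840 = 3.7333.
        SD[R] = 1.9322.
Step 4: Continuity-corrected z = (R + 0.5 - E[R]) / SD[R] = (6 + 0.5 - 9.0000) / 1.9322 = -1.2939.
Step 5: Two-sided p-value via normal approximation = 2*(1 - Phi(|z|)) = 0.195709.
Step 6: alpha = 0.05. fail to reject H0.

R = 6, z = -1.2939, p = 0.195709, fail to reject H0.


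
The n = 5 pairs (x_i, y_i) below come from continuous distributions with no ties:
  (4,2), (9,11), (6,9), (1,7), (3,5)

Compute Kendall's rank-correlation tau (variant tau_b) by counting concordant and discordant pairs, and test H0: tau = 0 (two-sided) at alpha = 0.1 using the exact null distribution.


Step 1: Enumerate the 10 unordered pairs (i,j) with i<j and classify each by sign(x_j-x_i) * sign(y_j-y_i).
  (1,2):dx=+5,dy=+9->C; (1,3):dx=+2,dy=+7->C; (1,4):dx=-3,dy=+5->D; (1,5):dx=-1,dy=+3->D
  (2,3):dx=-3,dy=-2->C; (2,4):dx=-8,dy=-4->C; (2,5):dx=-6,dy=-6->C; (3,4):dx=-5,dy=-2->C
  (3,5):dx=-3,dy=-4->C; (4,5):dx=+2,dy=-2->D
Step 2: C = 7, D = 3, total pairs = 10.
Step 3: tau = (C - D)/(n(n-1)/2) = (7 - 3)/10 = 0.400000.
Step 4: Exact two-sided p-value (enumerate n! = 120 permutations of y under H0): p = 0.483333.
Step 5: alpha = 0.1. fail to reject H0.

tau_b = 0.4000 (C=7, D=3), p = 0.483333, fail to reject H0.
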